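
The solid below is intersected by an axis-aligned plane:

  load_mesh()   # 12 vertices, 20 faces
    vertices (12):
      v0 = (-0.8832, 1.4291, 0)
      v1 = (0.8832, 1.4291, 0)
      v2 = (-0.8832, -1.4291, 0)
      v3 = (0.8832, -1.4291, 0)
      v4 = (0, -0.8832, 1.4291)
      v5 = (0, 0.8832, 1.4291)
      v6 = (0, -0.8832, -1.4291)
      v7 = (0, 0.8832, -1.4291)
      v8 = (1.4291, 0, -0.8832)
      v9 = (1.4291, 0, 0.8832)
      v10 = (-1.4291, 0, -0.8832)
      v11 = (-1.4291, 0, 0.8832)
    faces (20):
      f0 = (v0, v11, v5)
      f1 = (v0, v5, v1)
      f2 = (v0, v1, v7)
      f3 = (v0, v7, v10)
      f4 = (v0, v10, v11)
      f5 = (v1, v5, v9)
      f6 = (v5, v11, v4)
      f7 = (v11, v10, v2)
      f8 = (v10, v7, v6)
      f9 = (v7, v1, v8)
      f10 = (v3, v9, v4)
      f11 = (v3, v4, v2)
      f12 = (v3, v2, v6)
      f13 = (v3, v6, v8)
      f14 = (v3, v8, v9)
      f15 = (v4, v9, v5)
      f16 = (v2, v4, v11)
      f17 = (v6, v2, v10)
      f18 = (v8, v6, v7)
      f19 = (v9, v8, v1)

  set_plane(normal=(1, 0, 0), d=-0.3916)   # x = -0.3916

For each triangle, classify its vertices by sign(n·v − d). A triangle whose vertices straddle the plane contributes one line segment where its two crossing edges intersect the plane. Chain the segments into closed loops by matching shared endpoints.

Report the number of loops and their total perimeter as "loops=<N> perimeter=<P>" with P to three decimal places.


Straddling triangles (10 of 20):
  (v0,v11,v5) [--+] → (-0.3916, 0.641187, 1.27951)–(-0.3916, 1.12525, 0.795455)  len=0.6846
  (v0,v5,v1) [-++] → (-0.3916, 1.12525, 0.795455)–(-0.3916, 1.4291, 0)  len=0.8515
  (v0,v1,v7) [-++] → (-0.3916, 1.4291, 0)–(-0.3916, 1.12525, -0.795455)  len=0.8515
  (v0,v7,v10) [-+-] → (-0.3916, 1.12525, -0.795455)–(-0.3916, 0.641187, -1.27951)  len=0.6846
  (v5,v11,v4) [+-+] → (-0.3916, 0.641187, 1.27951)–(-0.3916, -0.641187, 1.27951)  len=1.2824
  (v10,v7,v6) [-++] → (-0.3916, 0.641187, -1.27951)–(-0.3916, -0.641187, -1.27951)  len=1.2824
  (v3,v4,v2) [++-] → (-0.3916, -1.12525, 0.795455)–(-0.3916, -1.4291, 0)  len=0.8515
  (v3,v2,v6) [+-+] → (-0.3916, -1.4291, 0)–(-0.3916, -1.12525, -0.795455)  len=0.8515
  (v2,v4,v11) [-+-] → (-0.3916, -1.12525, 0.795455)–(-0.3916, -0.641187, 1.27951)  len=0.6846
  (v6,v2,v10) [+--] → (-0.3916, -1.12525, -0.795455)–(-0.3916, -0.641187, -1.27951)  len=0.6846

Chained into 1 loop(s):
  loop 1: 10 segments, perimeter = 8.7091
Total perimeter = 8.709

loops=1 perimeter=8.709


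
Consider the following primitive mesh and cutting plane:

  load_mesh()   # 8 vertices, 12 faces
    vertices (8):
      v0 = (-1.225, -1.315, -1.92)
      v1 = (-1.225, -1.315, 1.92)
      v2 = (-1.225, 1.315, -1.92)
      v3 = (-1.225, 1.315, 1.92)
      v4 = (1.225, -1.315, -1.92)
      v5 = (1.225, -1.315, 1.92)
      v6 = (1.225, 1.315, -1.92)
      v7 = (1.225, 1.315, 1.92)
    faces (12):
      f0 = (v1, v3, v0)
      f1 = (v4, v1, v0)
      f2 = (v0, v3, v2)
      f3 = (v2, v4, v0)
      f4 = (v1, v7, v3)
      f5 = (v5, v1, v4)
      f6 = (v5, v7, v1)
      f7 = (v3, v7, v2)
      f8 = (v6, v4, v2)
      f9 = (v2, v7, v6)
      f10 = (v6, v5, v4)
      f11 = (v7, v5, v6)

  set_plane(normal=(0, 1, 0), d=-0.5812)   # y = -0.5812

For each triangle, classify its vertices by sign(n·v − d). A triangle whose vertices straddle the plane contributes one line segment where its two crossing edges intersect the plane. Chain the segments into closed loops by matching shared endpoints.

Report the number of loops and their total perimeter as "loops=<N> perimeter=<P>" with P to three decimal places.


loops=1 perimeter=12.580

Straddling triangles (8 of 12):
  (v1,v3,v0) [-+-] → (-1.225, -0.5812, 1.92)–(-1.225, -0.5812, -0.848596)  len=2.7686
  (v0,v3,v2) [-++] → (-1.225, -0.5812, -0.848596)–(-1.225, -0.5812, -1.92)  len=1.0714
  (v2,v4,v0) [+--] → (0.541422, -0.5812, -1.92)–(-1.225, -0.5812, -1.92)  len=1.7664
  (v1,v7,v3) [-++] → (-0.541422, -0.5812, 1.92)–(-1.225, -0.5812, 1.92)  len=0.6836
  (v5,v7,v1) [-+-] → (1.225, -0.5812, 1.92)–(-0.541422, -0.5812, 1.92)  len=1.7664
  (v6,v4,v2) [+-+] → (1.225, -0.5812, -1.92)–(0.541422, -0.5812, -1.92)  len=0.6836
  (v6,v5,v4) [+--] → (1.225, -0.5812, 0.848596)–(1.225, -0.5812, -1.92)  len=2.7686
  (v7,v5,v6) [+-+] → (1.225, -0.5812, 1.92)–(1.225, -0.5812, 0.848596)  len=1.0714

Chained into 1 loop(s):
  loop 1: 8 segments, perimeter = 12.5800
Total perimeter = 12.580


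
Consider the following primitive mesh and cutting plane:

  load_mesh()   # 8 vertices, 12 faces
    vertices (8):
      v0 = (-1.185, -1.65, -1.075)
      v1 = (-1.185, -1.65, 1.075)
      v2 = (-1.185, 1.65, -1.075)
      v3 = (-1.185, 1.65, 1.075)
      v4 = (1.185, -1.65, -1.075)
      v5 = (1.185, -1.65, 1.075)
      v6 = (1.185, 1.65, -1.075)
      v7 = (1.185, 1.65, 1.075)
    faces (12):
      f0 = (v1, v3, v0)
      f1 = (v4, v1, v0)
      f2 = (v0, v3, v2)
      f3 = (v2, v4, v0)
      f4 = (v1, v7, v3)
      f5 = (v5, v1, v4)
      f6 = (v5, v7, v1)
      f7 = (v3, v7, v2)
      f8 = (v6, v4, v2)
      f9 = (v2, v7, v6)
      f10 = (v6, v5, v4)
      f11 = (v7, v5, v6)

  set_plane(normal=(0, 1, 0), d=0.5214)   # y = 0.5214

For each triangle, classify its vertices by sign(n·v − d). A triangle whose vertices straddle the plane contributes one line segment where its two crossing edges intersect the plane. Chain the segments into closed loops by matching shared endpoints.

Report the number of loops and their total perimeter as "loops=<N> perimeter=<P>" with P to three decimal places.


Straddling triangles (8 of 12):
  (v1,v3,v0) [-+-] → (-1.185, 0.5214, 1.075)–(-1.185, 0.5214, 0.3397)  len=0.7353
  (v0,v3,v2) [-++] → (-1.185, 0.5214, 0.3397)–(-1.185, 0.5214, -1.075)  len=1.4147
  (v2,v4,v0) [+--] → (-0.37446, 0.5214, -1.075)–(-1.185, 0.5214, -1.075)  len=0.8105
  (v1,v7,v3) [-++] → (0.37446, 0.5214, 1.075)–(-1.185, 0.5214, 1.075)  len=1.5595
  (v5,v7,v1) [-+-] → (1.185, 0.5214, 1.075)–(0.37446, 0.5214, 1.075)  len=0.8105
  (v6,v4,v2) [+-+] → (1.185, 0.5214, -1.075)–(-0.37446, 0.5214, -1.075)  len=1.5595
  (v6,v5,v4) [+--] → (1.185, 0.5214, -0.3397)–(1.185, 0.5214, -1.075)  len=0.7353
  (v7,v5,v6) [+-+] → (1.185, 0.5214, 1.075)–(1.185, 0.5214, -0.3397)  len=1.4147

Chained into 1 loop(s):
  loop 1: 8 segments, perimeter = 9.0400
Total perimeter = 9.040

loops=1 perimeter=9.040


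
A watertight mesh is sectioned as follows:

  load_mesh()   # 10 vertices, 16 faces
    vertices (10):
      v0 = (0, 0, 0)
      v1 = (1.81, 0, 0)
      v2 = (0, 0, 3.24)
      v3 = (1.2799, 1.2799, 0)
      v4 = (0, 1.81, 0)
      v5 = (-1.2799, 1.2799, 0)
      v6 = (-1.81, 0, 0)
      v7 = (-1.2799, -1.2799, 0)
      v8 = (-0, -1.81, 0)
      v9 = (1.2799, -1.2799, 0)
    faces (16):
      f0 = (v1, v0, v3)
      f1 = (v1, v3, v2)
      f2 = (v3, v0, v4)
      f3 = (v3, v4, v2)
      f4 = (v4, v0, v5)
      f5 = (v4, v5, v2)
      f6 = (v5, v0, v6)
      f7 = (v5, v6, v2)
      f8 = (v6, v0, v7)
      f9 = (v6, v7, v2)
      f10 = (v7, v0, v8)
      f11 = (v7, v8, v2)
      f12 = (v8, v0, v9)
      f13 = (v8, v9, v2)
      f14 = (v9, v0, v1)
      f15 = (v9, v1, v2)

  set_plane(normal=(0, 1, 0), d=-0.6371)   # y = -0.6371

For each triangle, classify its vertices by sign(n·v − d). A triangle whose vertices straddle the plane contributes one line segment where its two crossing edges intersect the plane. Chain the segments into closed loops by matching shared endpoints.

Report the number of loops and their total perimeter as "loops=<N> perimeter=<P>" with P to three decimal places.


Straddling triangles (8 of 16):
  (v6,v0,v7) [++-] → (-0.6371, -0.6371, 0)–(-1.54613, -0.6371, 0)  len=0.9090
  (v6,v7,v2) [+-+] → (-1.54613, -0.6371, 0)–(-0.6371, -0.6371, 1.62721)  len=1.8639
  (v7,v0,v8) [-+-] → (-0.6371, -0.6371, 0)–(0, -0.6371, 0)  len=0.6371
  (v7,v8,v2) [--+] → (0, -0.6371, 2.09956)–(-0.6371, -0.6371, 1.62721)  len=0.7931
  (v8,v0,v9) [-+-] → (0, -0.6371, 0)–(0.6371, -0.6371, 0)  len=0.6371
  (v8,v9,v2) [--+] → (0.6371, -0.6371, 1.62721)–(0, -0.6371, 2.09956)  len=0.7931
  (v9,v0,v1) [-++] → (0.6371, -0.6371, 0)–(1.54613, -0.6371, 0)  len=0.9090
  (v9,v1,v2) [-++] → (1.54613, -0.6371, 0)–(0.6371, -0.6371, 1.62721)  len=1.8639

Chained into 1 loop(s):
  loop 1: 8 segments, perimeter = 8.4063
Total perimeter = 8.406

loops=1 perimeter=8.406


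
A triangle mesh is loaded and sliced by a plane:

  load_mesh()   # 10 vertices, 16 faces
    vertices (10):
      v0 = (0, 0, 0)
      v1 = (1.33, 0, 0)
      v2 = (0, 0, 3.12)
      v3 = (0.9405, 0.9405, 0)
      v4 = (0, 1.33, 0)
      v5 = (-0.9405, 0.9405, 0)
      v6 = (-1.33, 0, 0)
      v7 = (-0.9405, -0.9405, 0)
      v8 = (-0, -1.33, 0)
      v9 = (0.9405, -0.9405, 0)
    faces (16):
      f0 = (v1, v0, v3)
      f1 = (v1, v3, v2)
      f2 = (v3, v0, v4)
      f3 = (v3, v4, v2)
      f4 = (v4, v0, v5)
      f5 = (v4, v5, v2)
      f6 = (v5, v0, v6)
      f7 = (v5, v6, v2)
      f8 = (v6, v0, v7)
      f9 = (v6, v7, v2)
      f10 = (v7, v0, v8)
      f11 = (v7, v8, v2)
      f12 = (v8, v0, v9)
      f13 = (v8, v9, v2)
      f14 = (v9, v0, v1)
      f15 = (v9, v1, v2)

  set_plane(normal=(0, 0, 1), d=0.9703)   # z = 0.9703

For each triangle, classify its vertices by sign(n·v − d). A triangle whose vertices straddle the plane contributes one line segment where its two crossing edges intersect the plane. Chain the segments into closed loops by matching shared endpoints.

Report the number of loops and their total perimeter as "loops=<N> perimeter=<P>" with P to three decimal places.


loops=1 perimeter=5.611

Straddling triangles (8 of 16):
  (v1,v3,v2) [--+] → (0.648011, 0.648011, 0.9703)–(0.916379, 0, 0.9703)  len=0.7014
  (v3,v4,v2) [--+] → (0, 0.916379, 0.9703)–(0.648011, 0.648011, 0.9703)  len=0.7014
  (v4,v5,v2) [--+] → (-0.648011, 0.648011, 0.9703)–(0, 0.916379, 0.9703)  len=0.7014
  (v5,v6,v2) [--+] → (-0.916379, 0, 0.9703)–(-0.648011, 0.648011, 0.9703)  len=0.7014
  (v6,v7,v2) [--+] → (-0.648011, -0.648011, 0.9703)–(-0.916379, 0, 0.9703)  len=0.7014
  (v7,v8,v2) [--+] → (0, -0.916379, 0.9703)–(-0.648011, -0.648011, 0.9703)  len=0.7014
  (v8,v9,v2) [--+] → (0.648011, -0.648011, 0.9703)–(0, -0.916379, 0.9703)  len=0.7014
  (v9,v1,v2) [--+] → (0.916379, 0, 0.9703)–(0.648011, -0.648011, 0.9703)  len=0.7014

Chained into 1 loop(s):
  loop 1: 8 segments, perimeter = 5.6111
Total perimeter = 5.611


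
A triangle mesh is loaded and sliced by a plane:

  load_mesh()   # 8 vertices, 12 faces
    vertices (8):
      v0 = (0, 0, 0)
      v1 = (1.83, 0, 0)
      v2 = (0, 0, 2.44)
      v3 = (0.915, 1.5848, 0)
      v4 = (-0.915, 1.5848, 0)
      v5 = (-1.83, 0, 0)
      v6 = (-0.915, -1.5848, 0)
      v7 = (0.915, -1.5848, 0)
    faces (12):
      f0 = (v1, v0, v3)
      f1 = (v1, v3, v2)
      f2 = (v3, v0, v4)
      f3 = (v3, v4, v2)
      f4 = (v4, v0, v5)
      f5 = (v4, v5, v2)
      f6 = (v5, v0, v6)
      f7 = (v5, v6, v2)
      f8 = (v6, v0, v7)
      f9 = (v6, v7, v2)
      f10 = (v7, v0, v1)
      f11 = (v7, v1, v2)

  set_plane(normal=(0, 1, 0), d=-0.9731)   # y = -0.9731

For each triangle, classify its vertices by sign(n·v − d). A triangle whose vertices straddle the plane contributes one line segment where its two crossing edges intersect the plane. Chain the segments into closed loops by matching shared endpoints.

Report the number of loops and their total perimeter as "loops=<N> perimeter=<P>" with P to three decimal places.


loops=1 perimeter=6.014

Straddling triangles (6 of 12):
  (v5,v0,v6) [++-] → (-0.561829, -0.9731, 0)–(-1.26817, -0.9731, 0)  len=0.7063
  (v5,v6,v2) [+-+] → (-1.26817, -0.9731, 0)–(-0.561829, -0.9731, 0.94179)  len=1.1772
  (v6,v0,v7) [-+-] → (-0.561829, -0.9731, 0)–(0.561829, -0.9731, 0)  len=1.1237
  (v6,v7,v2) [--+] → (0.561829, -0.9731, 0.94179)–(-0.561829, -0.9731, 0.94179)  len=1.1237
  (v7,v0,v1) [-++] → (0.561829, -0.9731, 0)–(1.26817, -0.9731, 0)  len=0.7063
  (v7,v1,v2) [-++] → (1.26817, -0.9731, 0)–(0.561829, -0.9731, 0.94179)  len=1.1772

Chained into 1 loop(s):
  loop 1: 6 segments, perimeter = 6.0145
Total perimeter = 6.014


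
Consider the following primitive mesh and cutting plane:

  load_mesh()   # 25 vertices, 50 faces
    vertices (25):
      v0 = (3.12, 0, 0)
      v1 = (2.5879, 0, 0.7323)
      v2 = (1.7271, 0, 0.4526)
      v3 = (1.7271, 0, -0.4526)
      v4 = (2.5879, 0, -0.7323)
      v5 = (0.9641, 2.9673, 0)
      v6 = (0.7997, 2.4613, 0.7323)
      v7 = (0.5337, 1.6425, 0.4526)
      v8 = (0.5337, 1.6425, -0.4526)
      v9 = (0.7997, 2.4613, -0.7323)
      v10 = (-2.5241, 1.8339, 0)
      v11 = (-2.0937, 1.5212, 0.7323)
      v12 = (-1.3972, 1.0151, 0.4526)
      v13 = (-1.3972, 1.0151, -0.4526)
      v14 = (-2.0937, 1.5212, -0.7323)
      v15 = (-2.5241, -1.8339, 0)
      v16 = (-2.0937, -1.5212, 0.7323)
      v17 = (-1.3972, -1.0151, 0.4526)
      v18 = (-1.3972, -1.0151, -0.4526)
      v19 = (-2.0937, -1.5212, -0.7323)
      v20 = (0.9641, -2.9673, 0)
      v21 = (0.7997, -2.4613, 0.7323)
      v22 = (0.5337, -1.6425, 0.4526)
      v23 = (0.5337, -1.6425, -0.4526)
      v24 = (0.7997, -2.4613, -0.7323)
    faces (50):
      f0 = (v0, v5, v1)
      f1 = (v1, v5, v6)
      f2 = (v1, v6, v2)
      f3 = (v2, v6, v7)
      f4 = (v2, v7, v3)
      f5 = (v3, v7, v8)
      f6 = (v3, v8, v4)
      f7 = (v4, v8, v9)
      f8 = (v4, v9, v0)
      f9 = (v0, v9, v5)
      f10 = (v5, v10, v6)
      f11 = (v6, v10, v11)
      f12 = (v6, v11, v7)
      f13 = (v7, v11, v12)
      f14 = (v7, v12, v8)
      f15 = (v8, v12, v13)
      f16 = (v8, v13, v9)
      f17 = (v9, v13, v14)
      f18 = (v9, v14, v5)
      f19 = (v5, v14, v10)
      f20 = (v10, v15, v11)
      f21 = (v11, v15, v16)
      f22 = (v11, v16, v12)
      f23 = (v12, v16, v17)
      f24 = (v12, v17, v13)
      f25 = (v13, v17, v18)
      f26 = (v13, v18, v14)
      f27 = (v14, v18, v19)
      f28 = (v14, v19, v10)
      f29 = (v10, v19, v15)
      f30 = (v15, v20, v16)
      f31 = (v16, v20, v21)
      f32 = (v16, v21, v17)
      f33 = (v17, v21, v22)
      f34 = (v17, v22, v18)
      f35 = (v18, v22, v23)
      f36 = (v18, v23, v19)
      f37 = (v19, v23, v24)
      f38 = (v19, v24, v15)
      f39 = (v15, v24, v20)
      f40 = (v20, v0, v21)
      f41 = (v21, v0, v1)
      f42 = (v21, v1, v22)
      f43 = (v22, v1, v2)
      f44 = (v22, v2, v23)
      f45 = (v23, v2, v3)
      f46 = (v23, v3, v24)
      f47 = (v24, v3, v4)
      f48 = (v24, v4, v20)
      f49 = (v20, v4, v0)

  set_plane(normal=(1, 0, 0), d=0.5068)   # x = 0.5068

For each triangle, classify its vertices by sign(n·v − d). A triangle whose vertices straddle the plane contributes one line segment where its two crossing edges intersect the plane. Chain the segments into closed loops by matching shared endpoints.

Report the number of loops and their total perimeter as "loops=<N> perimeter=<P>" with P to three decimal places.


Straddling triangles (20 of 50):
  (v5,v10,v6) [+-+] → (0.5068, 2.81871, 0)–(0.5068, 2.40601, 0.667768)  len=0.7850
  (v6,v10,v11) [+--] → (0.5068, 2.40601, 0.667768)–(0.5068, 2.36613, 0.7323)  len=0.0759
  (v6,v11,v7) [+-+] → (0.5068, 2.36613, 0.7323)–(0.5068, 1.64126, 0.455464)  len=0.7759
  (v7,v11,v12) [+--] → (0.5068, 1.64126, 0.455464)–(0.5068, 1.63376, 0.4526)  len=0.0080
  (v7,v12,v8) [+-+] → (0.5068, 1.63376, 0.4526)–(0.5068, 1.63376, -0.439989)  len=0.8926
  (v8,v12,v13) [+--] → (0.5068, 1.63376, -0.439989)–(0.5068, 1.63376, -0.4526)  len=0.0126
  (v8,v13,v9) [+-+] → (0.5068, 1.63376, -0.4526)–(0.5068, 2.26849, -0.695009)  len=0.6794
  (v9,v13,v14) [+--] → (0.5068, 2.26849, -0.695009)–(0.5068, 2.36613, -0.7323)  len=0.1045
  (v9,v14,v5) [+-+] → (0.5068, 2.36613, -0.7323)–(0.5068, 2.75103, -0.109517)  len=0.7321
  (v5,v14,v10) [+--] → (0.5068, 2.75103, -0.109517)–(0.5068, 2.81871, 0)  len=0.1287
  (v15,v20,v16) [-+-] → (0.5068, -2.81871, 0)–(0.5068, -2.75103, 0.109517)  len=0.1287
  (v16,v20,v21) [-++] → (0.5068, -2.75103, 0.109517)–(0.5068, -2.36613, 0.7323)  len=0.7321
  (v16,v21,v17) [-+-] → (0.5068, -2.36613, 0.7323)–(0.5068, -2.26849, 0.695009)  len=0.1045
  (v17,v21,v22) [-++] → (0.5068, -2.26849, 0.695009)–(0.5068, -1.63376, 0.4526)  len=0.6794
  (v17,v22,v18) [-+-] → (0.5068, -1.63376, 0.4526)–(0.5068, -1.63376, 0.439989)  len=0.0126
  (v18,v22,v23) [-++] → (0.5068, -1.63376, 0.439989)–(0.5068, -1.63376, -0.4526)  len=0.8926
  (v18,v23,v19) [-+-] → (0.5068, -1.63376, -0.4526)–(0.5068, -1.64126, -0.455464)  len=0.0080
  (v19,v23,v24) [-++] → (0.5068, -1.64126, -0.455464)–(0.5068, -2.36613, -0.7323)  len=0.7759
  (v19,v24,v15) [-+-] → (0.5068, -2.36613, -0.7323)–(0.5068, -2.40601, -0.667768)  len=0.0759
  (v15,v24,v20) [-++] → (0.5068, -2.40601, -0.667768)–(0.5068, -2.81871, 0)  len=0.7850

Chained into 2 loop(s):
  loop 1: 10 segments, perimeter = 4.1949
  loop 2: 10 segments, perimeter = 4.1949
Total perimeter = 8.390

loops=2 perimeter=8.390


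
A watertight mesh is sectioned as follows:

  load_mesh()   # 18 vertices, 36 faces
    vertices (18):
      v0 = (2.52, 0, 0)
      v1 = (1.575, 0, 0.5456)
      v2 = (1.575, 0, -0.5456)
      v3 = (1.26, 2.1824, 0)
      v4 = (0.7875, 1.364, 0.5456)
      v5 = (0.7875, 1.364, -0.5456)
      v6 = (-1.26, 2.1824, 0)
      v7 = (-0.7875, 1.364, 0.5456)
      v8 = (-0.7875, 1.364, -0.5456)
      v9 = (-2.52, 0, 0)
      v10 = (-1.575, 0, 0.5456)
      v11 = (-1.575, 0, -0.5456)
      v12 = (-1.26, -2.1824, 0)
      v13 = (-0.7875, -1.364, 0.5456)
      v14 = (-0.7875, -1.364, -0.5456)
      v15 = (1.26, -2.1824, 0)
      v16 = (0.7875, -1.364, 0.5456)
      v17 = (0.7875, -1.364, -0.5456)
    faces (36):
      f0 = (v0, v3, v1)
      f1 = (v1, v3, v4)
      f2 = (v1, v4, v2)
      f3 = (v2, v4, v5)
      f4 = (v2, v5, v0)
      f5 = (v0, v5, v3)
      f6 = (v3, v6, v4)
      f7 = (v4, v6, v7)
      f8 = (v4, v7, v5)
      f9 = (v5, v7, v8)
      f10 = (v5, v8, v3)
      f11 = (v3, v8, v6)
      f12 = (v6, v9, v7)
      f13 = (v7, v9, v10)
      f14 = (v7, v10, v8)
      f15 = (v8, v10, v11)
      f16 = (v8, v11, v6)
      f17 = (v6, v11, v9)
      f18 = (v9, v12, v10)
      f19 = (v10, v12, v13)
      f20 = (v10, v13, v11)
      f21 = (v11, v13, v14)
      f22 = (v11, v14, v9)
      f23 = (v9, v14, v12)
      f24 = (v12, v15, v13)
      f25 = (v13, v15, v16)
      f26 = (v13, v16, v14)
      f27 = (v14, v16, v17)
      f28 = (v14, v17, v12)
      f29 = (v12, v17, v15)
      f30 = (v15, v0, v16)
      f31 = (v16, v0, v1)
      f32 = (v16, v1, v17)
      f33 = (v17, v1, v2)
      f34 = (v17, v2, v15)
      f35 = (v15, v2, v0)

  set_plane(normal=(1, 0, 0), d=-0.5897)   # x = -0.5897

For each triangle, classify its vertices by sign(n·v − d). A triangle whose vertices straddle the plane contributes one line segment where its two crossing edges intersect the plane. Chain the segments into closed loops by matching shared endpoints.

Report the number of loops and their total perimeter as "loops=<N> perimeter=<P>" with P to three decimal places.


Straddling triangles (12 of 36):
  (v3,v6,v4) [+-+] → (-0.5897, 2.1824, 0)–(-0.5897, 1.91448, 0.178616)  len=0.3220
  (v4,v6,v7) [+--] → (-0.5897, 1.91448, 0.178616)–(-0.5897, 1.364, 0.5456)  len=0.6616
  (v4,v7,v5) [+-+] → (-0.5897, 1.364, 0.5456)–(-0.5897, 1.364, 0.408559)  len=0.1370
  (v5,v7,v8) [+--] → (-0.5897, 1.364, 0.408559)–(-0.5897, 1.364, -0.5456)  len=0.9542
  (v5,v8,v3) [+-+] → (-0.5897, 1.364, -0.5456)–(-0.5897, 1.44306, -0.492892)  len=0.0950
  (v3,v8,v6) [+--] → (-0.5897, 1.44306, -0.492892)–(-0.5897, 2.1824, 0)  len=0.8886
  (v12,v15,v13) [-+-] → (-0.5897, -2.1824, 0)–(-0.5897, -1.44306, 0.492892)  len=0.8886
  (v13,v15,v16) [-++] → (-0.5897, -1.44306, 0.492892)–(-0.5897, -1.364, 0.5456)  len=0.0950
  (v13,v16,v14) [-+-] → (-0.5897, -1.364, 0.5456)–(-0.5897, -1.364, -0.408559)  len=0.9542
  (v14,v16,v17) [-++] → (-0.5897, -1.364, -0.408559)–(-0.5897, -1.364, -0.5456)  len=0.1370
  (v14,v17,v12) [-+-] → (-0.5897, -1.364, -0.5456)–(-0.5897, -1.91448, -0.178616)  len=0.6616
  (v12,v17,v15) [-++] → (-0.5897, -1.91448, -0.178616)–(-0.5897, -2.1824, 0)  len=0.3220

Chained into 2 loop(s):
  loop 1: 6 segments, perimeter = 3.0584
  loop 2: 6 segments, perimeter = 3.0584
Total perimeter = 6.117

loops=2 perimeter=6.117


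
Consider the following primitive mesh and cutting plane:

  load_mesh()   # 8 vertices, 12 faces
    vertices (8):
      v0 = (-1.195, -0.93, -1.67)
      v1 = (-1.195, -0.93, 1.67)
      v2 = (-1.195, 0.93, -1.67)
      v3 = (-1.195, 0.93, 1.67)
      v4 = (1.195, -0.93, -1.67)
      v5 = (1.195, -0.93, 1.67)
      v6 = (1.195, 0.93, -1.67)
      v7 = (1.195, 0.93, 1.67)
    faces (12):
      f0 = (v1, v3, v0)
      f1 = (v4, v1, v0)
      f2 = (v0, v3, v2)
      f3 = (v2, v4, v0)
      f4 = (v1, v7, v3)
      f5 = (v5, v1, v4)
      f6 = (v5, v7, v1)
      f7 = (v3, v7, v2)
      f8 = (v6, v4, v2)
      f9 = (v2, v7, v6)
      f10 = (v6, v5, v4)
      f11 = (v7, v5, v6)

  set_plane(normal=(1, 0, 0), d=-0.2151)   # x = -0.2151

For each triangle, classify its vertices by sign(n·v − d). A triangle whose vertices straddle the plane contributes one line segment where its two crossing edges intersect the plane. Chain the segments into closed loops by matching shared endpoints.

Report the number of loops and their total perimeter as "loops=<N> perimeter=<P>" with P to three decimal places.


Straddling triangles (8 of 12):
  (v4,v1,v0) [+--] → (-0.2151, -0.93, 0.3006)–(-0.2151, -0.93, -1.67)  len=1.9706
  (v2,v4,v0) [-+-] → (-0.2151, 0.1674, -1.67)–(-0.2151, -0.93, -1.67)  len=1.0974
  (v1,v7,v3) [-+-] → (-0.2151, -0.1674, 1.67)–(-0.2151, 0.93, 1.67)  len=1.0974
  (v5,v1,v4) [+-+] → (-0.2151, -0.93, 1.67)–(-0.2151, -0.93, 0.3006)  len=1.3694
  (v5,v7,v1) [++-] → (-0.2151, -0.1674, 1.67)–(-0.2151, -0.93, 1.67)  len=0.7626
  (v3,v7,v2) [-+-] → (-0.2151, 0.93, 1.67)–(-0.2151, 0.93, -0.3006)  len=1.9706
  (v6,v4,v2) [++-] → (-0.2151, 0.1674, -1.67)–(-0.2151, 0.93, -1.67)  len=0.7626
  (v2,v7,v6) [-++] → (-0.2151, 0.93, -0.3006)–(-0.2151, 0.93, -1.67)  len=1.3694

Chained into 1 loop(s):
  loop 1: 8 segments, perimeter = 10.4000
Total perimeter = 10.400

loops=1 perimeter=10.400


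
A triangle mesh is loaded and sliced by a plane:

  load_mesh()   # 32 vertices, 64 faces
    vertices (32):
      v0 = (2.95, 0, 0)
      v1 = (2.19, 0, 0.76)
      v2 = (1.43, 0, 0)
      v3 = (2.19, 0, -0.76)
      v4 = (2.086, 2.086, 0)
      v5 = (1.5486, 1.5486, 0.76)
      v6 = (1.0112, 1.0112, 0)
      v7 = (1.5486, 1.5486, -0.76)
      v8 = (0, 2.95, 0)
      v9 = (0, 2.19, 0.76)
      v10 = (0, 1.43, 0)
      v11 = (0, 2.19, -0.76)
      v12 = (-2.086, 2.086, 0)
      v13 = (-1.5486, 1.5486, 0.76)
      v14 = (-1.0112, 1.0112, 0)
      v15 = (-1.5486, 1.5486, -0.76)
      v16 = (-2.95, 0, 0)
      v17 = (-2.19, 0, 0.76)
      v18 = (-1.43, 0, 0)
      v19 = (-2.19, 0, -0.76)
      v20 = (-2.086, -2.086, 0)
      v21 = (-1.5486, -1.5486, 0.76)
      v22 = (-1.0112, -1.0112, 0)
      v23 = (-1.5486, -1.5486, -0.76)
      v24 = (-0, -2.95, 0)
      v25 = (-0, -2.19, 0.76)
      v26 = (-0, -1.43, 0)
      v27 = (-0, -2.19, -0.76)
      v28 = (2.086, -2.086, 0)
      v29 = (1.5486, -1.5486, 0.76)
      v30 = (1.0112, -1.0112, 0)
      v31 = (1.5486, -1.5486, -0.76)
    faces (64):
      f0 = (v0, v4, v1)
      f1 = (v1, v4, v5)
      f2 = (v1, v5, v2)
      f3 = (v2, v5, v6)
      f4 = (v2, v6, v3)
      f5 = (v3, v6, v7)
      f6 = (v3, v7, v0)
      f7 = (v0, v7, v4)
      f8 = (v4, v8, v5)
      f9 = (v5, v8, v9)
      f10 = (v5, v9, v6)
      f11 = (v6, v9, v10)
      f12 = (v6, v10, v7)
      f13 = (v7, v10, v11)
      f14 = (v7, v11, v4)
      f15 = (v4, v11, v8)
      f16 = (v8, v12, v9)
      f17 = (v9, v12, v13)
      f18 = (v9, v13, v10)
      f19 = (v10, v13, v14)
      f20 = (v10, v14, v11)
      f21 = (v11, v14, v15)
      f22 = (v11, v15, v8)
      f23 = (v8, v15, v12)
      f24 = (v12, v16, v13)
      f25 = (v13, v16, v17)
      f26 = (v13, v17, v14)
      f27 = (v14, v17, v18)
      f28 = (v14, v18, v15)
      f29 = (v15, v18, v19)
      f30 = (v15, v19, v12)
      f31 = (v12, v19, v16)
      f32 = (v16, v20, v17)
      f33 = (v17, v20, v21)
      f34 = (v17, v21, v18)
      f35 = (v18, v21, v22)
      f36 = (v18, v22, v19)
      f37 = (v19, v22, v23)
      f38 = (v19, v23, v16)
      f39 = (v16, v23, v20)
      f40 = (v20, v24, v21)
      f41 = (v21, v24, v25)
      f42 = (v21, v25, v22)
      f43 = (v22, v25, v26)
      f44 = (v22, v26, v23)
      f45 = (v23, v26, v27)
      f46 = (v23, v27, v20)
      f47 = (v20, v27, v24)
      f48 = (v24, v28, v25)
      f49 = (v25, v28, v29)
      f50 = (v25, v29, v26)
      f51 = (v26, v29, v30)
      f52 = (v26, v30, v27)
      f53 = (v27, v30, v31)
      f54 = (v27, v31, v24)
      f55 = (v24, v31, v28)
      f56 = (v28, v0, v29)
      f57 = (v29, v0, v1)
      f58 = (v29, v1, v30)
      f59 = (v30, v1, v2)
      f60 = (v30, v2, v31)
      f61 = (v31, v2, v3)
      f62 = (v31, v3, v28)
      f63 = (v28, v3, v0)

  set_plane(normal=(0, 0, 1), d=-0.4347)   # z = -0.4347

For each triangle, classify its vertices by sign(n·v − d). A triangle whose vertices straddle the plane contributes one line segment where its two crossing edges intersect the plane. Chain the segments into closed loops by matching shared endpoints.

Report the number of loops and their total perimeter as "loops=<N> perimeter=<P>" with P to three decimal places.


Straddling triangles (32 of 64):
  (v2,v6,v3) [++-] → (1.68544, 0.43282, -0.4347)–(1.8647, 0, -0.4347)  len=0.4685
  (v3,v6,v7) [-+-] → (1.68544, 0.43282, -0.4347)–(1.31858, 1.31858, -0.4347)  len=0.9587
  (v3,v7,v0) [--+] → (2.14844, 0.885758, -0.4347)–(2.5153, 0, -0.4347)  len=0.9587
  (v0,v7,v4) [+-+] → (2.14844, 0.885758, -0.4347)–(1.77862, 1.77862, -0.4347)  len=0.9664
  (v6,v10,v7) [++-] → (0.885758, 1.49784, -0.4347)–(1.31858, 1.31858, -0.4347)  len=0.4685
  (v7,v10,v11) [-+-] → (0.885758, 1.49784, -0.4347)–(0, 1.8647, -0.4347)  len=0.9587
  (v7,v11,v4) [--+] → (0.892863, 2.14549, -0.4347)–(1.77862, 1.77862, -0.4347)  len=0.9587
  (v4,v11,v8) [+-+] → (0.892863, 2.14549, -0.4347)–(0, 2.5153, -0.4347)  len=0.9664
  (v10,v14,v11) [++-] → (-0.43282, 1.68544, -0.4347)–(0, 1.8647, -0.4347)  len=0.4685
  (v11,v14,v15) [-+-] → (-0.43282, 1.68544, -0.4347)–(-1.31858, 1.31858, -0.4347)  len=0.9587
  (v11,v15,v8) [--+] → (-0.885758, 2.14844, -0.4347)–(0, 2.5153, -0.4347)  len=0.9587
  (v8,v15,v12) [+-+] → (-0.885758, 2.14844, -0.4347)–(-1.77862, 1.77862, -0.4347)  len=0.9664
  (v14,v18,v15) [++-] → (-1.49784, 0.885758, -0.4347)–(-1.31858, 1.31858, -0.4347)  len=0.4685
  (v15,v18,v19) [-+-] → (-1.49784, 0.885758, -0.4347)–(-1.8647, 0, -0.4347)  len=0.9587
  (v15,v19,v12) [--+] → (-2.14549, 0.892863, -0.4347)–(-1.77862, 1.77862, -0.4347)  len=0.9587
  (v12,v19,v16) [+-+] → (-2.14549, 0.892863, -0.4347)–(-2.5153, 0, -0.4347)  len=0.9664
  (v18,v22,v19) [++-] → (-1.68544, -0.43282, -0.4347)–(-1.8647, 0, -0.4347)  len=0.4685
  (v19,v22,v23) [-+-] → (-1.68544, -0.43282, -0.4347)–(-1.31858, -1.31858, -0.4347)  len=0.9587
  (v19,v23,v16) [--+] → (-2.14844, -0.885758, -0.4347)–(-2.5153, 0, -0.4347)  len=0.9587
  (v16,v23,v20) [+-+] → (-2.14844, -0.885758, -0.4347)–(-1.77862, -1.77862, -0.4347)  len=0.9664
  (v22,v26,v23) [++-] → (-0.885758, -1.49784, -0.4347)–(-1.31858, -1.31858, -0.4347)  len=0.4685
  (v23,v26,v27) [-+-] → (-0.885758, -1.49784, -0.4347)–(0, -1.8647, -0.4347)  len=0.9587
  (v23,v27,v20) [--+] → (-0.892863, -2.14549, -0.4347)–(-1.77862, -1.77862, -0.4347)  len=0.9587
  (v20,v27,v24) [+-+] → (-0.892863, -2.14549, -0.4347)–(0, -2.5153, -0.4347)  len=0.9664
  (v26,v30,v27) [++-] → (0.43282, -1.68544, -0.4347)–(0, -1.8647, -0.4347)  len=0.4685
  (v27,v30,v31) [-+-] → (0.43282, -1.68544, -0.4347)–(1.31858, -1.31858, -0.4347)  len=0.9587
  (v27,v31,v24) [--+] → (0.885758, -2.14844, -0.4347)–(0, -2.5153, -0.4347)  len=0.9587
  (v24,v31,v28) [+-+] → (0.885758, -2.14844, -0.4347)–(1.77862, -1.77862, -0.4347)  len=0.9664
  (v30,v2,v31) [++-] → (1.49784, -0.885758, -0.4347)–(1.31858, -1.31858, -0.4347)  len=0.4685
  (v31,v2,v3) [-+-] → (1.49784, -0.885758, -0.4347)–(1.8647, 0, -0.4347)  len=0.9587
  (v31,v3,v28) [--+] → (2.14549, -0.892863, -0.4347)–(1.77862, -1.77862, -0.4347)  len=0.9587
  (v28,v3,v0) [+-+] → (2.14549, -0.892863, -0.4347)–(2.5153, 0, -0.4347)  len=0.9664

Chained into 2 loop(s):
  loop 1: 16 segments, perimeter = 11.4176
  loop 2: 16 segments, perimeter = 15.4012
Total perimeter = 26.819

loops=2 perimeter=26.819


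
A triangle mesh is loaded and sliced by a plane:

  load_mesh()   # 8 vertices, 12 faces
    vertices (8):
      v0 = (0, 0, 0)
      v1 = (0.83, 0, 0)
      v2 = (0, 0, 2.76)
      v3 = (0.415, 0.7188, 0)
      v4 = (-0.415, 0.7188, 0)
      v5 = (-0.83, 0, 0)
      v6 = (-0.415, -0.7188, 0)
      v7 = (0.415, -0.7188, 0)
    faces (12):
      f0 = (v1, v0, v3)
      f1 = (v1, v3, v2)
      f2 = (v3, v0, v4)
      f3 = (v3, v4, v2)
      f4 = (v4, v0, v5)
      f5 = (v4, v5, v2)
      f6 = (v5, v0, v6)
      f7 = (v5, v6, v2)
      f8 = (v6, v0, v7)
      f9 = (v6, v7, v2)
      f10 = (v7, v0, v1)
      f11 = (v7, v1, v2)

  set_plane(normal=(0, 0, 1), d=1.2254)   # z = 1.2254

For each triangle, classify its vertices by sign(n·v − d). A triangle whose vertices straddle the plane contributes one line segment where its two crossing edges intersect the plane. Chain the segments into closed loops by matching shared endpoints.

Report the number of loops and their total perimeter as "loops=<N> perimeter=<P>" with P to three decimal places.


loops=1 perimeter=2.769

Straddling triangles (6 of 12):
  (v1,v3,v2) [--+] → (0.230746, 0.399663, 1.2254)–(0.461492, 0, 1.2254)  len=0.4615
  (v3,v4,v2) [--+] → (-0.230746, 0.399663, 1.2254)–(0.230746, 0.399663, 1.2254)  len=0.4615
  (v4,v5,v2) [--+] → (-0.461492, 0, 1.2254)–(-0.230746, 0.399663, 1.2254)  len=0.4615
  (v5,v6,v2) [--+] → (-0.230746, -0.399663, 1.2254)–(-0.461492, 0, 1.2254)  len=0.4615
  (v6,v7,v2) [--+] → (0.230746, -0.399663, 1.2254)–(-0.230746, -0.399663, 1.2254)  len=0.4615
  (v7,v1,v2) [--+] → (0.461492, 0, 1.2254)–(0.230746, -0.399663, 1.2254)  len=0.4615

Chained into 1 loop(s):
  loop 1: 6 segments, perimeter = 2.7690
Total perimeter = 2.769


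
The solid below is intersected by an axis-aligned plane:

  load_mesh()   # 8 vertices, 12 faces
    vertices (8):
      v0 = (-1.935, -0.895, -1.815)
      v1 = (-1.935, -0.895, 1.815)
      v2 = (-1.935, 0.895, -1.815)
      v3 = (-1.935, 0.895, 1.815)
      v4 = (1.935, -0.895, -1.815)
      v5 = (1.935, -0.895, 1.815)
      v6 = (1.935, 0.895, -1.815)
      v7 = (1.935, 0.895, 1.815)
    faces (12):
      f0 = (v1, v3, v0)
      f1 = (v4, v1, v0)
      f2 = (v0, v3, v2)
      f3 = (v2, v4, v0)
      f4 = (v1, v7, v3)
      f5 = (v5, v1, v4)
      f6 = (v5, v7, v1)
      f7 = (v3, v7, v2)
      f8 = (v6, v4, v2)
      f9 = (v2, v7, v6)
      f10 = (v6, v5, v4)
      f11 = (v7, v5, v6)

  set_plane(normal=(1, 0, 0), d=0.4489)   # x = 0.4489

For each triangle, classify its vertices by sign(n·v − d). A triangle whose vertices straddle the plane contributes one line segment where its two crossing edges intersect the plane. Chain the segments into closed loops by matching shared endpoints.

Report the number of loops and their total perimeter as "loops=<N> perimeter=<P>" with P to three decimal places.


Straddling triangles (8 of 12):
  (v4,v1,v0) [+--] → (0.4489, -0.895, -0.421061)–(0.4489, -0.895, -1.815)  len=1.3939
  (v2,v4,v0) [-+-] → (0.4489, -0.207631, -1.815)–(0.4489, -0.895, -1.815)  len=0.6874
  (v1,v7,v3) [-+-] → (0.4489, 0.207631, 1.815)–(0.4489, 0.895, 1.815)  len=0.6874
  (v5,v1,v4) [+-+] → (0.4489, -0.895, 1.815)–(0.4489, -0.895, -0.421061)  len=2.2361
  (v5,v7,v1) [++-] → (0.4489, 0.207631, 1.815)–(0.4489, -0.895, 1.815)  len=1.1026
  (v3,v7,v2) [-+-] → (0.4489, 0.895, 1.815)–(0.4489, 0.895, 0.421061)  len=1.3939
  (v6,v4,v2) [++-] → (0.4489, -0.207631, -1.815)–(0.4489, 0.895, -1.815)  len=1.1026
  (v2,v7,v6) [-++] → (0.4489, 0.895, 0.421061)–(0.4489, 0.895, -1.815)  len=2.2361

Chained into 1 loop(s):
  loop 1: 8 segments, perimeter = 10.8400
Total perimeter = 10.840

loops=1 perimeter=10.840


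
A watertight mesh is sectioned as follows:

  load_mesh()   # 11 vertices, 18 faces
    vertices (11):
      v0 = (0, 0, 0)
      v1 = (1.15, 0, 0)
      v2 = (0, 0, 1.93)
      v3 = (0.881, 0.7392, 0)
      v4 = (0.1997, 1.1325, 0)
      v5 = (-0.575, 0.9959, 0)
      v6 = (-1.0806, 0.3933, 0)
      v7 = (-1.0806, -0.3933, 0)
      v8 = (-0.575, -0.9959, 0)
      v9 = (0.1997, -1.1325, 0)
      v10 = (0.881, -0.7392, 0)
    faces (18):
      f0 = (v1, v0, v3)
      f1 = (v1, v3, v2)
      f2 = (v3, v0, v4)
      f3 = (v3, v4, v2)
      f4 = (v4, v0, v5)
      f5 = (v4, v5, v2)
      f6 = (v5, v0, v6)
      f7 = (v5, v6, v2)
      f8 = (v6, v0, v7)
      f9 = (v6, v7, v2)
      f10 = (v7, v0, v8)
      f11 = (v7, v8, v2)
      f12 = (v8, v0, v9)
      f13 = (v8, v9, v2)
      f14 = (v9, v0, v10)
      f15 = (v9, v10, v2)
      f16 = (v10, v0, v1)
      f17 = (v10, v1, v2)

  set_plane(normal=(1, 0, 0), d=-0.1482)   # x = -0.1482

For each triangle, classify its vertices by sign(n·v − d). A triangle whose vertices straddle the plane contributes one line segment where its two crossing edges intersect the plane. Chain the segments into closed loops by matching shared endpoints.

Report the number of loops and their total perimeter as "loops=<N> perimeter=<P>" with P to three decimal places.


Straddling triangles (10 of 18):
  (v4,v0,v5) [++-] → (-0.1482, 0.256682, 0)–(-0.1482, 1.07116, 0)  len=0.8145
  (v4,v5,v2) [+-+] → (-0.1482, 1.07116, 0)–(-0.1482, 0.256682, 1.43256)  len=1.6479
  (v5,v0,v6) [-+-] → (-0.1482, 0.256682, 0)–(-0.1482, 0.0539395, 0)  len=0.2027
  (v5,v6,v2) [--+] → (-0.1482, 0.0539395, 1.66531)–(-0.1482, 0.256682, 1.43256)  len=0.3087
  (v6,v0,v7) [-+-] → (-0.1482, 0.0539395, 0)–(-0.1482, -0.0539395, 0)  len=0.1079
  (v6,v7,v2) [--+] → (-0.1482, -0.0539395, 1.66531)–(-0.1482, 0.0539395, 1.66531)  len=0.1079
  (v7,v0,v8) [-+-] → (-0.1482, -0.0539395, 0)–(-0.1482, -0.256682, 0)  len=0.2027
  (v7,v8,v2) [--+] → (-0.1482, -0.256682, 1.43256)–(-0.1482, -0.0539395, 1.66531)  len=0.3087
  (v8,v0,v9) [-++] → (-0.1482, -0.256682, 0)–(-0.1482, -1.07116, 0)  len=0.8145
  (v8,v9,v2) [-++] → (-0.1482, -1.07116, 0)–(-0.1482, -0.256682, 1.43256)  len=1.6479

Chained into 1 loop(s):
  loop 1: 10 segments, perimeter = 6.1633
Total perimeter = 6.163

loops=1 perimeter=6.163


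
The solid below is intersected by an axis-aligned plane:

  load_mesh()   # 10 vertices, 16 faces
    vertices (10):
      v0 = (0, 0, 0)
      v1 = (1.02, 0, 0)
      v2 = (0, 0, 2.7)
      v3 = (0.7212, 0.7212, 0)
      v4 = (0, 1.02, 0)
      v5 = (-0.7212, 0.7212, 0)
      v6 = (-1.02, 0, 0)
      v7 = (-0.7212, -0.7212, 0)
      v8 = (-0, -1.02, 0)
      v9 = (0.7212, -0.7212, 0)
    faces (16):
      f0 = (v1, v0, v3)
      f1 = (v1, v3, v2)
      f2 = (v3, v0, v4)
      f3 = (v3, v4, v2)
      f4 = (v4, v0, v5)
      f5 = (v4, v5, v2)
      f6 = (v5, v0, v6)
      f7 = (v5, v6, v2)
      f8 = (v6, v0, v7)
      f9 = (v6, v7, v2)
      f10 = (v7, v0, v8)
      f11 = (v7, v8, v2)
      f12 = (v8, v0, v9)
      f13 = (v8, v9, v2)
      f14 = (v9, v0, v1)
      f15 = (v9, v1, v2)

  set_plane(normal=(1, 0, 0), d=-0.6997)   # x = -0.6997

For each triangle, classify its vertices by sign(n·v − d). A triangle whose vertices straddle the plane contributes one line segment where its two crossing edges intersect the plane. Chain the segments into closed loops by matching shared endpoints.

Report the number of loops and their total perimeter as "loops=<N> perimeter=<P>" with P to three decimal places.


Straddling triangles (8 of 16):
  (v4,v0,v5) [++-] → (-0.6997, 0.6997, 0)–(-0.6997, 0.730108, 0)  len=0.0304
  (v4,v5,v2) [+-+] → (-0.6997, 0.730108, 0)–(-0.6997, 0.6997, 0.0804908)  len=0.0860
  (v5,v0,v6) [-+-] → (-0.6997, 0.6997, 0)–(-0.6997, 0, 0)  len=0.6997
  (v5,v6,v2) [--+] → (-0.6997, 0, 0.847853)–(-0.6997, 0.6997, 0.0804908)  len=1.0385
  (v6,v0,v7) [-+-] → (-0.6997, 0, 0)–(-0.6997, -0.6997, 0)  len=0.6997
  (v6,v7,v2) [--+] → (-0.6997, -0.6997, 0.0804908)–(-0.6997, 0, 0.847853)  len=1.0385
  (v7,v0,v8) [-++] → (-0.6997, -0.6997, 0)–(-0.6997, -0.730108, 0)  len=0.0304
  (v7,v8,v2) [-++] → (-0.6997, -0.730108, 0)–(-0.6997, -0.6997, 0.0804908)  len=0.0860

Chained into 1 loop(s):
  loop 1: 8 segments, perimeter = 3.7092
Total perimeter = 3.709

loops=1 perimeter=3.709


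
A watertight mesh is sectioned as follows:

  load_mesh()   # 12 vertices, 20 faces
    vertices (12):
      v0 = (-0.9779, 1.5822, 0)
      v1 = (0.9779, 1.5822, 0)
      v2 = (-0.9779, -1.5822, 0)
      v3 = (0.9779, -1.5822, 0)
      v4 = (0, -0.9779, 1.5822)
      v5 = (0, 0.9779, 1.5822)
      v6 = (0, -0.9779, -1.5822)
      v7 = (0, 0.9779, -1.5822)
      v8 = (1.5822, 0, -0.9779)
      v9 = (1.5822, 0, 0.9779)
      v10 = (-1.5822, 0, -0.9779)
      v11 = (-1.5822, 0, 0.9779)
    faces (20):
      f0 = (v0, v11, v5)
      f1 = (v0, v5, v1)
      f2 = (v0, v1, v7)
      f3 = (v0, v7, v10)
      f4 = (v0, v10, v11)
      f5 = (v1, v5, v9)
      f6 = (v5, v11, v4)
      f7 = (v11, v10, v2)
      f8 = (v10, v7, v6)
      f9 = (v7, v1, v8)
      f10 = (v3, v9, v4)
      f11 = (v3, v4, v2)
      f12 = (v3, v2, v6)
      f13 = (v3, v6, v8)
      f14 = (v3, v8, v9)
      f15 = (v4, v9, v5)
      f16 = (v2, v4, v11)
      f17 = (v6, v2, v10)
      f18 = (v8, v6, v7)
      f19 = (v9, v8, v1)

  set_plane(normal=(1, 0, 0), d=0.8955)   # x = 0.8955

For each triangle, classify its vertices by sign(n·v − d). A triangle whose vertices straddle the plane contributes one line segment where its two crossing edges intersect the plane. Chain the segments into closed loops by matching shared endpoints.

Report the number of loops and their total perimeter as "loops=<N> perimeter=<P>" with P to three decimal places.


Straddling triangles (10 of 20):
  (v0,v5,v1) [--+] → (0.8955, 1.53128, 0.13332)–(0.8955, 1.5822, 0)  len=0.1427
  (v0,v1,v7) [-+-] → (0.8955, 1.5822, 0)–(0.8955, 1.53128, -0.13332)  len=0.1427
  (v1,v5,v9) [+-+] → (0.8955, 1.53128, 0.13332)–(0.8955, 0.424424, 1.24018)  len=1.5653
  (v7,v1,v8) [-++] → (0.8955, 1.53128, -0.13332)–(0.8955, 0.424424, -1.24018)  len=1.5653
  (v3,v9,v4) [++-] → (0.8955, -0.424424, 1.24018)–(0.8955, -1.53128, 0.13332)  len=1.5653
  (v3,v4,v2) [+--] → (0.8955, -1.53128, 0.13332)–(0.8955, -1.5822, 0)  len=0.1427
  (v3,v2,v6) [+--] → (0.8955, -1.5822, 0)–(0.8955, -1.53128, -0.13332)  len=0.1427
  (v3,v6,v8) [+-+] → (0.8955, -1.53128, -0.13332)–(0.8955, -0.424424, -1.24018)  len=1.5653
  (v4,v9,v5) [-+-] → (0.8955, -0.424424, 1.24018)–(0.8955, 0.424424, 1.24018)  len=0.8488
  (v8,v6,v7) [+--] → (0.8955, -0.424424, -1.24018)–(0.8955, 0.424424, -1.24018)  len=0.8488

Chained into 1 loop(s):
  loop 1: 10 segments, perimeter = 8.5299
Total perimeter = 8.530

loops=1 perimeter=8.530


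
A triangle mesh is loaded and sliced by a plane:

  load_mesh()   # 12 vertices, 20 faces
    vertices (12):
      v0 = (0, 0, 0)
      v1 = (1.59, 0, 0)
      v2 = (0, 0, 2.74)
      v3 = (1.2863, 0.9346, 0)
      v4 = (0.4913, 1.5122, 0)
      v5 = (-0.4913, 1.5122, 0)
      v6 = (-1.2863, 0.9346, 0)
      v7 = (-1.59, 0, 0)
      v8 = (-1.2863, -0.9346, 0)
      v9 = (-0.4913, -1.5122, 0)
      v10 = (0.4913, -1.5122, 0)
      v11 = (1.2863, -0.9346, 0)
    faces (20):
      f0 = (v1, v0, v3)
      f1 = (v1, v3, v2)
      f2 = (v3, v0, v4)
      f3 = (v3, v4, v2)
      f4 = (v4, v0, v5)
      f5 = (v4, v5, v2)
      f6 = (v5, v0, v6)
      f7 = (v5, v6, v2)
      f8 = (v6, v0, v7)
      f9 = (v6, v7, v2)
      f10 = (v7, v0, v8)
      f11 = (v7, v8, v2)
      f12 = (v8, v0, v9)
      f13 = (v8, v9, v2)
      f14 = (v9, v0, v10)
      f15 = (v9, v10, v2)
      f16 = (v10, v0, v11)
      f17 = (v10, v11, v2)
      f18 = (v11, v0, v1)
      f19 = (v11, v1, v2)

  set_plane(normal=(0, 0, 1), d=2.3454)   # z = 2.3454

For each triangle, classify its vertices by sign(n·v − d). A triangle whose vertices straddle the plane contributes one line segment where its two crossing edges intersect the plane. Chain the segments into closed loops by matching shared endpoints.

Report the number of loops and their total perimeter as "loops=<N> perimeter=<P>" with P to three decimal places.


loops=1 perimeter=1.415

Straddling triangles (10 of 20):
  (v1,v3,v2) [--+] → (0.185246, 0.134596, 2.3454)–(0.228983, 0, 2.3454)  len=0.1415
  (v3,v4,v2) [--+] → (0.0707544, 0.217779, 2.3454)–(0.185246, 0.134596, 2.3454)  len=0.1415
  (v4,v5,v2) [--+] → (-0.0707544, 0.217779, 2.3454)–(0.0707544, 0.217779, 2.3454)  len=0.1415
  (v5,v6,v2) [--+] → (-0.185246, 0.134596, 2.3454)–(-0.0707544, 0.217779, 2.3454)  len=0.1415
  (v6,v7,v2) [--+] → (-0.228983, 0, 2.3454)–(-0.185246, 0.134596, 2.3454)  len=0.1415
  (v7,v8,v2) [--+] → (-0.185246, -0.134596, 2.3454)–(-0.228983, 0, 2.3454)  len=0.1415
  (v8,v9,v2) [--+] → (-0.0707544, -0.217779, 2.3454)–(-0.185246, -0.134596, 2.3454)  len=0.1415
  (v9,v10,v2) [--+] → (0.0707544, -0.217779, 2.3454)–(-0.0707544, -0.217779, 2.3454)  len=0.1415
  (v10,v11,v2) [--+] → (0.185246, -0.134596, 2.3454)–(0.0707544, -0.217779, 2.3454)  len=0.1415
  (v11,v1,v2) [--+] → (0.228983, 0, 2.3454)–(0.185246, -0.134596, 2.3454)  len=0.1415

Chained into 1 loop(s):
  loop 1: 10 segments, perimeter = 1.4152
Total perimeter = 1.415
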